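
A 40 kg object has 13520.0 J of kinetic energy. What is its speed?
KE = ½mv² → v = √(2KE/m) = √(2×13520.0/40) = 26.0 m/s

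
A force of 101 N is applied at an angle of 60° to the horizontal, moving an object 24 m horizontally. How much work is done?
W = Fd cosθ = 101×24×cos(60°) = 1212.0 J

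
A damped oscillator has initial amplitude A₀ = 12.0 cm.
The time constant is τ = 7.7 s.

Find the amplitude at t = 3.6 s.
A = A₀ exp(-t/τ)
A = A₀ exp(−t/τ) = 12.0×exp(−3.6/7.7) = 7.519 cm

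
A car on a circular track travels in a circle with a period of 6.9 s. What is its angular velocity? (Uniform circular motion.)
ω = 2π/T = 2π/6.9 = 0.9106 rad/s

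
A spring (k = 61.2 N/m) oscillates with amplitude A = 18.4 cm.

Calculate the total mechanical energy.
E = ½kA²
E = ½kA² = ½×61.2×(0.184)² = 1.036 J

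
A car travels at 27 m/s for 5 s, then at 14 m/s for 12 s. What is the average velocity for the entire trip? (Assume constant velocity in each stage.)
d₁ = v₁t₁ = 27 × 5 = 135 m
d₂ = v₂t₂ = 14 × 12 = 168 m
d_total = 303 m, t_total = 17 s
v_avg = d_total/t_total = 303/17 = 17.82 m/s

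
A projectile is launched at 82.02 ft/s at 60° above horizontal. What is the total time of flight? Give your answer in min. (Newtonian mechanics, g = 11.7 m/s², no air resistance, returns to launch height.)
T = 2v₀sin(θ)/g (with unit conversion) = 0.06168 min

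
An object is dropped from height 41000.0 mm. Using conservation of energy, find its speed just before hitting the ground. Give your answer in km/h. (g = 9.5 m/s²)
mgh = ½mv² → v = √(2gh) = √(2×9.5×41) = 27.91 m/s = 100.5 km/h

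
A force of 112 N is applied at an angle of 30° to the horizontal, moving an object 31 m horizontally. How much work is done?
W = Fd cosθ = 112×31×cos(30°) = 3006.8 J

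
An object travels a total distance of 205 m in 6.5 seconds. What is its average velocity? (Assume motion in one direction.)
v_avg = Δd / Δt = 205 / 6.5 = 31.54 m/s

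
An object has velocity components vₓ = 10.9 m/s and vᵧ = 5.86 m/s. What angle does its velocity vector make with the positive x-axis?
θ = arctan(vᵧ/vₓ) = arctan(5.86/10.9) = 28.26°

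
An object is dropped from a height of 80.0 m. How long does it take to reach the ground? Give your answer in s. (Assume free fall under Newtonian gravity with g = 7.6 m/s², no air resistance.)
t = √(2h/g) = 4.588 s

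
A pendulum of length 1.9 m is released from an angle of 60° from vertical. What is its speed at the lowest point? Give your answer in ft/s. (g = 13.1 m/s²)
h = L(1 − cosθ) = 1.9×(1 − cos60°) = 0.95 m
v = √(2gh) = √(2×13.1×0.95) = 4.989 m/s = 16.37 ft/s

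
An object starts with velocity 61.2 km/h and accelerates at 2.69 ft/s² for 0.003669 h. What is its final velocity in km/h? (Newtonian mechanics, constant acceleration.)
v = v₀ + at (with unit conversion) = 100.2 km/h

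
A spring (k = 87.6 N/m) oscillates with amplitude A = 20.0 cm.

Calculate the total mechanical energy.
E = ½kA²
E = ½kA² = ½×87.6×(0.2)² = 1.752 J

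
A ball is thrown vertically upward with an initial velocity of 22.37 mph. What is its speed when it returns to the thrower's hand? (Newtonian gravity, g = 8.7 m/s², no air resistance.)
By conservation of energy, the ball returns at the same speed = 22.37 mph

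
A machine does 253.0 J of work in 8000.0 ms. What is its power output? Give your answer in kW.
P = W/t = 253 J / 8 s = 31.62 W = 0.03163 kW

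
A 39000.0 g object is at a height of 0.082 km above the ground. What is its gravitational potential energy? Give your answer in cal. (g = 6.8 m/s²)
PE = mgh = 39 kg × 6.8 m/s² × 82 m = 2.175e+04 J = 5198.0 cal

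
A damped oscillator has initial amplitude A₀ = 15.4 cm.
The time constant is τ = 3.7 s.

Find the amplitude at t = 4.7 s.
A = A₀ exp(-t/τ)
A = A₀ exp(−t/τ) = 15.4×exp(−4.7/3.7) = 4.324 cm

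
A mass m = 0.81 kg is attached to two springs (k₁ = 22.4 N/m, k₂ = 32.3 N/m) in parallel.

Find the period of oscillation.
k_eq = k₁+k₂ = 54.7 N/m
T = 2π√(m/k_eq) = 2π√(0.81/54.7) = 0.7646 s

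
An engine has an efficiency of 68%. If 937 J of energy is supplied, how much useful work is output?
W_out = η × W_in = 0.68 × 937 = 637.16 J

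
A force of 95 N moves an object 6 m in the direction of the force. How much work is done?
W = Fd = 95×6 = 570.0 J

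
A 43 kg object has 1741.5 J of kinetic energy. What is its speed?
KE = ½mv² → v = √(2KE/m) = √(2×1741.5/43) = 9.0 m/s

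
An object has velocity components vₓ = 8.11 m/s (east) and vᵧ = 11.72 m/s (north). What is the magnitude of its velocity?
|v| = √(vₓ² + vᵧ²) = √(8.11² + 11.72²) = √(203.131) = 14.25 m/s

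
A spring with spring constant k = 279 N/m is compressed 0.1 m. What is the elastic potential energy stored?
PE = ½kx² = ½×279×0.1² = 1.395 J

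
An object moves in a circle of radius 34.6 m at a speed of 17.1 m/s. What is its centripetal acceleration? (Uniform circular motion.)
a_c = v²/r = 17.1²/34.6 = 292.41/34.6 = 8.45 m/s²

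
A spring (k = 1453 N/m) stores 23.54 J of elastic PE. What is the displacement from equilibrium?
PE = ½kx² → x = √(2PE/k) = √(2×23.54/1453) = 0.18 m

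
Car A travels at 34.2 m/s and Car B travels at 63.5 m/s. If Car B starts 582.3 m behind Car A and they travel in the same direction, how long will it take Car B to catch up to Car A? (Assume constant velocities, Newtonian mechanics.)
Relative speed: v_rel = 63.5 - 34.2 = 29.3 m/s
Time to catch: t = d₀/v_rel = 582.3/29.3 = 19.87 s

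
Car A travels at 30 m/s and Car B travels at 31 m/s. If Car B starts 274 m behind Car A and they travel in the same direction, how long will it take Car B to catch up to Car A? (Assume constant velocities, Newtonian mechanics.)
Relative speed: v_rel = 31 - 30 = 1 m/s
Time to catch: t = d₀/v_rel = 274/1 = 274.0 s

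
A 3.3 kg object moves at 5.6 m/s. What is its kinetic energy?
KE = ½mv² = ½×3.3×5.6² = 51.744 J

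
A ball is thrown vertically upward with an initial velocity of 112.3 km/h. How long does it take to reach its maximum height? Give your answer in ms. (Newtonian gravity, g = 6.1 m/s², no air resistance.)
t_up = v₀/g (with unit conversion) = 5114.0 ms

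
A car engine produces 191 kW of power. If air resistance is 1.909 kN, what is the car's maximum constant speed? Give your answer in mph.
P = Fv → v = P/F = 191000 W / 1909 N = 100.1 m/s = 223.8 mph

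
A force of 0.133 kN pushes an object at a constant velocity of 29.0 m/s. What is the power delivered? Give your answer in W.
P = Fv = 133 N × 29 m/s = 3857 W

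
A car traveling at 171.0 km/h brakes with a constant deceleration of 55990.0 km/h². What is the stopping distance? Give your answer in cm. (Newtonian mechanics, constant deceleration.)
d = v₀² / (2a) (with unit conversion) = 26110.0 cm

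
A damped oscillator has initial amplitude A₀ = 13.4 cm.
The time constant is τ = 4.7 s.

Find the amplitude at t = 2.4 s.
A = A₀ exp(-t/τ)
A = A₀ exp(−t/τ) = 13.4×exp(−2.4/4.7) = 8.042 cm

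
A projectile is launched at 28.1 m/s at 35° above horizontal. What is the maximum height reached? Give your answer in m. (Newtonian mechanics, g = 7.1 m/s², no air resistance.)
H = v₀²sin²(θ)/(2g) = 18.29 m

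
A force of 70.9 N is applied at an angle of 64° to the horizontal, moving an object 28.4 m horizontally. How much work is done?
W = Fd cosθ = 70.9×28.4×cos(64°) = 882.69 J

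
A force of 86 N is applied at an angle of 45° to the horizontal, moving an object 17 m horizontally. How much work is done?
W = Fd cosθ = 86×17×cos(45°) = 1033.8 J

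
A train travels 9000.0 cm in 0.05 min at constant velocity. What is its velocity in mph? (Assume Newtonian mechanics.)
v = d/t (with unit conversion) = 67.11 mph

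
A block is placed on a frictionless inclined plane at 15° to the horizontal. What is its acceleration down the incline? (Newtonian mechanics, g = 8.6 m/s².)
a = g sin(θ) = 8.6 × sin(15°) = 8.6 × 0.2588 = 2.23 m/s²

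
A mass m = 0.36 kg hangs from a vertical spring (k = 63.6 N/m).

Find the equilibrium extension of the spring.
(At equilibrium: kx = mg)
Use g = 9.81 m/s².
x_eq = mg/k = 0.36×9.81/63.6 = 0.05553 m = 5.553 cm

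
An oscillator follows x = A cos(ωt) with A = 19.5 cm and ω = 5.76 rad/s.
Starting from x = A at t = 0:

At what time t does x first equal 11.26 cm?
cos(ωt) = x/A = 11.26/19.5 = 0.5774
ωt = arccos(0.5774) = 0.9552 rad
t = 0.9552/5.76 = 0.1658 s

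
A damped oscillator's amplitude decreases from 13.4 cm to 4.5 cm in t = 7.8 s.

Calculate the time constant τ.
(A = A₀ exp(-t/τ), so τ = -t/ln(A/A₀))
A/A₀ = 4.5/13.4 = 0.3358; ln(A/A₀) = -1.091
τ = −t/ln(A/A₀) = −7.8/-1.091 = 7.148 s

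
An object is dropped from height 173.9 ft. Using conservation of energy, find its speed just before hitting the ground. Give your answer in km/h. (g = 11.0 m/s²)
mgh = ½mv² → v = √(2gh) = √(2×11.0×53) = 34.15 m/s = 122.9 km/h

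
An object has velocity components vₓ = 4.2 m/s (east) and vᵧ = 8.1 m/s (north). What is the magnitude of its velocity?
|v| = √(vₓ² + vᵧ²) = √(4.2² + 8.1²) = √(83.25) = 9.12 m/s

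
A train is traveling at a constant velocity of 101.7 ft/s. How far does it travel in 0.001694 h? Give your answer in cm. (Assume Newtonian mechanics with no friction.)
d = vt (with unit conversion) = 18900.0 cm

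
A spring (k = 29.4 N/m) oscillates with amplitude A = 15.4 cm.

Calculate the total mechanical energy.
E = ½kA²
E = ½kA² = ½×29.4×(0.154)² = 0.3486 J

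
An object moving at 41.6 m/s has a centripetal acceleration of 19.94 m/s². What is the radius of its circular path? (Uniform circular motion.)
r = v²/a_c = 41.6²/19.94 = 86.79 m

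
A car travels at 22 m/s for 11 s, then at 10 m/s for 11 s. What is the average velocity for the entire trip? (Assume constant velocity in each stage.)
d₁ = v₁t₁ = 22 × 11 = 242 m
d₂ = v₂t₂ = 10 × 11 = 110 m
d_total = 352 m, t_total = 22 s
v_avg = d_total/t_total = 352/22 = 16.0 m/s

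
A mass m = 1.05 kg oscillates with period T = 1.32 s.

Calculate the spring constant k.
T = 2π√(m/k) → k = m(2π/T)² = 1.05×(2π/1.32)² = 23.79 N/m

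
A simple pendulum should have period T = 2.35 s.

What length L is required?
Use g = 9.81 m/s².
T = 2π√(L/g) → L = g(T/2π)² = 9.81×(2.35/2π)² = 1.372 m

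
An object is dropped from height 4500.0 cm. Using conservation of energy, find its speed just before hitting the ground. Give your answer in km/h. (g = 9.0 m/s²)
mgh = ½mv² → v = √(2gh) = √(2×9.0×45) = 28.46 m/s = 102.5 km/h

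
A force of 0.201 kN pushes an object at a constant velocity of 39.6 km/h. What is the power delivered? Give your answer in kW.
P = Fv = 201 N × 11 m/s = 2211 W = 2.211 kW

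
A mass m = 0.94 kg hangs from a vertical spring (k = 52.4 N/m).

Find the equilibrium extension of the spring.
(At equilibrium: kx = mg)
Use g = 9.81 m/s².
x_eq = mg/k = 0.94×9.81/52.4 = 0.176 m = 17.6 cm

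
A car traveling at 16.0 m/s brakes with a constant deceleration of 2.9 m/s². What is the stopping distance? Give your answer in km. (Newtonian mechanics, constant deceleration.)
d = v₀² / (2a) (with unit conversion) = 0.04414 km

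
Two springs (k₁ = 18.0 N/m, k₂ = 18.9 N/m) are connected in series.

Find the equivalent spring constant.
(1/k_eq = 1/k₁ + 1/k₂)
1/k_eq = 1/18.0 + 1/18.9 = 0.10847; k_eq = 9.22 N/m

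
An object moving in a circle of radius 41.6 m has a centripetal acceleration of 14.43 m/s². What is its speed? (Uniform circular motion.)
v = √(a_c × r) = √(14.43 × 41.6) = 24.5 m/s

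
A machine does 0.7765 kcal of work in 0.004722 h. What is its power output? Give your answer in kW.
P = W/t = 3249 J / 17 s = 191.1 W = 0.1911 kW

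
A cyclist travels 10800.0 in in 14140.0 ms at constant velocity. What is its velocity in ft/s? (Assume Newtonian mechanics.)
v = d/t (with unit conversion) = 63.65 ft/s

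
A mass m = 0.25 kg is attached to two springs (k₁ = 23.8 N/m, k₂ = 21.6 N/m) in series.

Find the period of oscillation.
k_eq = k₁k₂/(k₁+k₂) = 11.32 N/m
T = 2π√(m/k_eq) = 2π√(0.25/11.32) = 0.9336 s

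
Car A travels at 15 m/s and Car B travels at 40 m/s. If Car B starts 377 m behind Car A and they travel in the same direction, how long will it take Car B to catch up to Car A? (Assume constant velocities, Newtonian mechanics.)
Relative speed: v_rel = 40 - 15 = 25 m/s
Time to catch: t = d₀/v_rel = 377/25 = 15.08 s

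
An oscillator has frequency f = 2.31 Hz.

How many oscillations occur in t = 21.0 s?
n = f×t = 2.31×21.0 = 48.51 oscillations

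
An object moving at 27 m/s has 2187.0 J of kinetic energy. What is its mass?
KE = ½mv² → m = 2KE/v² = 2×2187.0/27² = 6.0 kg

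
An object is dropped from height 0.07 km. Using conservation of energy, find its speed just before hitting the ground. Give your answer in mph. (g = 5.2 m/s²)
mgh = ½mv² → v = √(2gh) = √(2×5.2×70) = 26.98 m/s = 60.36 mph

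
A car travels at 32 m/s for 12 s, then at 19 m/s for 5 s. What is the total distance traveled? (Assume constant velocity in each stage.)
d₁ = v₁t₁ = 32 × 12 = 384 m
d₂ = v₂t₂ = 19 × 5 = 95 m
d_total = 384 + 95 = 479 m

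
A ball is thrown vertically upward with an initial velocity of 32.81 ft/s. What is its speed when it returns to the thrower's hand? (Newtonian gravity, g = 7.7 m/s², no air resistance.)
By conservation of energy, the ball returns at the same speed = 32.81 ft/s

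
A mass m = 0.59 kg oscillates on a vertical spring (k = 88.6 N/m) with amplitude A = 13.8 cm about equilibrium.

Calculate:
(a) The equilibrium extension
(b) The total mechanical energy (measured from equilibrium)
x_eq = mg/k = 0.59×9.81/88.6 = 0.06533 m = 6.533 cm
E = ½kA² = ½×88.6×(0.138)² = 0.8436 J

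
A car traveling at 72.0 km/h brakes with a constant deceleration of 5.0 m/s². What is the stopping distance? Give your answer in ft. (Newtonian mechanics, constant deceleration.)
d = v₀² / (2a) (with unit conversion) = 131.2 ft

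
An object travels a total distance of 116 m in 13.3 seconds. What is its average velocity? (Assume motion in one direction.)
v_avg = Δd / Δt = 116 / 13.3 = 8.72 m/s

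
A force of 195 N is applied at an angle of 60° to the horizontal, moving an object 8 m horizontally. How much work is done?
W = Fd cosθ = 195×8×cos(60°) = 780.0 J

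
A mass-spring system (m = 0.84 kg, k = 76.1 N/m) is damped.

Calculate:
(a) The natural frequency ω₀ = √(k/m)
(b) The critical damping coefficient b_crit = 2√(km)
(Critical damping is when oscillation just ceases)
ω₀ = √(k/m) = √(76.1/0.84) = 9.518 rad/s
b_crit = 2√(km) = 2√(76.1×0.84) = 15.99 kg/s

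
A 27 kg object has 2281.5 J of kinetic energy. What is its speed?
KE = ½mv² → v = √(2KE/m) = √(2×2281.5/27) = 13.0 m/s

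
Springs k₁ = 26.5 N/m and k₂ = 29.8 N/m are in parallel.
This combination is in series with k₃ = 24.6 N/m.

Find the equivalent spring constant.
k₁₂ = k₁ + k₂ = 56.3 N/m (parallel)
1/k_eq = 1/k₁₂ + 1/k₃ → k_eq = 17.12 N/m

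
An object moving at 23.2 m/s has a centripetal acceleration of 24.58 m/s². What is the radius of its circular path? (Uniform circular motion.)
r = v²/a_c = 23.2²/24.58 = 21.9 m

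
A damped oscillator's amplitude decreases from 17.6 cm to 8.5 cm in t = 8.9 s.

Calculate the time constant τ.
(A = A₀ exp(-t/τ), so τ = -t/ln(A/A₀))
A/A₀ = 8.5/17.6 = 0.483; ln(A/A₀) = -0.7278
τ = −t/ln(A/A₀) = −8.9/-0.7278 = 12.23 s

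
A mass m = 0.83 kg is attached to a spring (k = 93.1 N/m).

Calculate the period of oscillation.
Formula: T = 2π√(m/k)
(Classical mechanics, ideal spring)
T = 2π√(m/k) = 2π√(0.83/93.1) = 0.5933 s; f = 1/T = 1.686 Hz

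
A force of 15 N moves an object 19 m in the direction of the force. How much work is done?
W = Fd = 15×19 = 285.0 J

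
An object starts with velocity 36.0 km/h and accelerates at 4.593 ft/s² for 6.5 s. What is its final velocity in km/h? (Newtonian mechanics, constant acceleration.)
v = v₀ + at (with unit conversion) = 68.76 km/h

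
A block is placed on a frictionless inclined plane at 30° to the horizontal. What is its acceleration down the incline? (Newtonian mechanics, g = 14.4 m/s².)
a = g sin(θ) = 14.4 × sin(30°) = 14.4 × 0.5 = 7.2 m/s²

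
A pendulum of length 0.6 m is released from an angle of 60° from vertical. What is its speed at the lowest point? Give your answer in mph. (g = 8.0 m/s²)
h = L(1 − cosθ) = 0.6×(1 − cos60°) = 0.3 m
v = √(2gh) = √(2×8.0×0.3) = 2.191 m/s = 4.901 mph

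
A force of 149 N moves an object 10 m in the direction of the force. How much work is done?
W = Fd = 149×10 = 1490.0 J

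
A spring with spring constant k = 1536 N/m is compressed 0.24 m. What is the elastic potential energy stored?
PE = ½kx² = ½×1536×0.24² = 44.24 J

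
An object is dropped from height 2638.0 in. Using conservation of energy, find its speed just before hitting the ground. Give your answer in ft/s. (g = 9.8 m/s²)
mgh = ½mv² → v = √(2gh) = √(2×9.8×67.01) = 36.24 m/s = 118.9 ft/s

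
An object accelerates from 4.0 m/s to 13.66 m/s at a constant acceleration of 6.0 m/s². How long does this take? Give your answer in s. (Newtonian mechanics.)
t = (v - v₀)/a = 1.61 s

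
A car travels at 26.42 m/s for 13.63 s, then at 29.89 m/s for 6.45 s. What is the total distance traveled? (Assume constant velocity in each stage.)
d₁ = v₁t₁ = 26.42 × 13.63 = 360.105 m
d₂ = v₂t₂ = 29.89 × 6.45 = 192.791 m
d_total = 360.105 + 192.791 = 552.9 m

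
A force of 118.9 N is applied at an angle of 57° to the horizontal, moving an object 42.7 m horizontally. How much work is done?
W = Fd cosθ = 118.9×42.7×cos(57°) = 2765.1 J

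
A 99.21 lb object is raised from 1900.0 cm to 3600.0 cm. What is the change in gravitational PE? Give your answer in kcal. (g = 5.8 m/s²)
ΔPE = mg(h₂ − h₁) = 45 kg × 5.8 m/s² × (36 − 19) m = 4437 J = 1.06 kcal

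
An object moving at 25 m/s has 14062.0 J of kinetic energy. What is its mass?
KE = ½mv² → m = 2KE/v² = 2×14062.0/25² = 45.0 kg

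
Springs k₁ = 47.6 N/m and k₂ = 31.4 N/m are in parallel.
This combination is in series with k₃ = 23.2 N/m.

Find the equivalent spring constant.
k₁₂ = k₁ + k₂ = 79 N/m (parallel)
1/k_eq = 1/k₁₂ + 1/k₃ → k_eq = 17.93 N/m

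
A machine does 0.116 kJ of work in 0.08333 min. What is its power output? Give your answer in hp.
P = W/t = 116 J / 5 s = 23.2 W = 0.03111 hp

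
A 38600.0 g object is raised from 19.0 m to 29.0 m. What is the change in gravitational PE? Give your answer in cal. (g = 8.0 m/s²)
ΔPE = mg(h₂ − h₁) = 38.6 kg × 8.0 m/s² × (29 − 19) m = 3088 J = 738.0 cal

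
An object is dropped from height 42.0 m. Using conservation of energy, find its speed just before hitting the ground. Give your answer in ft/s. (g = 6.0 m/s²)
mgh = ½mv² → v = √(2gh) = √(2×6.0×42) = 22.45 m/s = 73.65 ft/s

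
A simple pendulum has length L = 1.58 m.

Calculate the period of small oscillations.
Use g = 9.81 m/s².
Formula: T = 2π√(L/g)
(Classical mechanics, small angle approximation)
T = 2π√(L/g) = 2π√(1.58/9.81) = 2.522 s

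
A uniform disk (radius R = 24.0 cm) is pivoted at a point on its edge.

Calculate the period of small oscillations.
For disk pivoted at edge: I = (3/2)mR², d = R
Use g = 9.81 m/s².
I/m = (3/2)R² = 0.0864 m²; d = R = 0.24 m
T = 2π√((3/2)R²/(gR)) = 2π√(3R/(2g)) = 1.204 s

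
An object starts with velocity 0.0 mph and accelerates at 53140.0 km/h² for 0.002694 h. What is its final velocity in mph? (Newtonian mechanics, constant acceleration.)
v = v₀ + at (with unit conversion) = 88.95 mph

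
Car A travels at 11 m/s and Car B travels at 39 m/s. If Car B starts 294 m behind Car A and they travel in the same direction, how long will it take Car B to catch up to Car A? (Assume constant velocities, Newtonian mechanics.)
Relative speed: v_rel = 39 - 11 = 28 m/s
Time to catch: t = d₀/v_rel = 294/28 = 10.5 s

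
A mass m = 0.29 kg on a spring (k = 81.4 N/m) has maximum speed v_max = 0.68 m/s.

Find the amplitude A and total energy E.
½mv²_max = ½kA² → A = v_max√(m/k) = 0.68×√(0.29/81.4) = 0.04059 m = 4.059 cm
E = ½mv²_max = ½×0.29×0.68² = 0.06705 J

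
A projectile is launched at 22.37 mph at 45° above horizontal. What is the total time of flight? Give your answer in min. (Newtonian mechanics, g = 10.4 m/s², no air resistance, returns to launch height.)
T = 2v₀sin(θ)/g (with unit conversion) = 0.02266 min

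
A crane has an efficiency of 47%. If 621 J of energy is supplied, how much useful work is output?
W_out = η × W_in = 0.47 × 621 = 291.87 J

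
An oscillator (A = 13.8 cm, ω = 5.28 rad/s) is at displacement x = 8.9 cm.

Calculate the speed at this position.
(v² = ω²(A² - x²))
v = ω√(A² − x²) = 5.28×√(0.138² − 0.089²) = 0.5569 m/s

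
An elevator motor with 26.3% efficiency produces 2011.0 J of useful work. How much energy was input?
W_in = W_out/η = 2011.0/0.263 = 7646.4 J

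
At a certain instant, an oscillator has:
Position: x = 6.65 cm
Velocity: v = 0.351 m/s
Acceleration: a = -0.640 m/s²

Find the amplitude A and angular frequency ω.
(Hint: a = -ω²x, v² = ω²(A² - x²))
a = −ω²x → ω = √(|a|/x) = √(0.64/0.0665) = 3.102 rad/s
v² = ω²(A² − x²) → A = √(x² + v²/ω²) = √(0.0665² + 0.351²/3.102²) = 0.1312 m = 13.12 cm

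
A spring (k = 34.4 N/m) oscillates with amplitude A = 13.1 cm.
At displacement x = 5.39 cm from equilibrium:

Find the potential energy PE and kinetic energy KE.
E_total = ½kA² = ½×34.4×(0.131)² = 0.2952 J
PE = ½kx² = ½×34.4×(0.0539)² = 0.04997 J
KE = E_total − PE = 0.2452 J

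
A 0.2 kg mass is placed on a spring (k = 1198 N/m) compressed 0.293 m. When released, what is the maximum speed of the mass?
½kx² = ½mv² → v = x√(k/m) = 0.293×√(1198/0.2) = 22.68 m/s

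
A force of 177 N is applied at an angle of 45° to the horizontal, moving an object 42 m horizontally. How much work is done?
W = Fd cosθ = 177×42×cos(45°) = 5256.6 J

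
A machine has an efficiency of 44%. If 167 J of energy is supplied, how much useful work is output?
W_out = η × W_in = 0.44 × 167 = 73.48 J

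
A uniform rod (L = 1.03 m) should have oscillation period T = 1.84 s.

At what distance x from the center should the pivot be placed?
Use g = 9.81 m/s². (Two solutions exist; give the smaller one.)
T = 2π√((L²/12 + x²)/(gx)). Let c = T²g/(4π²) = 0.8413.
x² − cx + L²/12 = 0 → x = (c − √(c² − L²/3))/2 = 0.1231 m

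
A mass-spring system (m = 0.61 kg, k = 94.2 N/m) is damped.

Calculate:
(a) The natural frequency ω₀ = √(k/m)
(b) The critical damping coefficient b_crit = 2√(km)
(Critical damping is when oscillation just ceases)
ω₀ = √(k/m) = √(94.2/0.61) = 12.43 rad/s
b_crit = 2√(km) = 2√(94.2×0.61) = 15.16 kg/s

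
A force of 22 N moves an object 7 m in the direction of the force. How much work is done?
W = Fd = 22×7 = 154.0 J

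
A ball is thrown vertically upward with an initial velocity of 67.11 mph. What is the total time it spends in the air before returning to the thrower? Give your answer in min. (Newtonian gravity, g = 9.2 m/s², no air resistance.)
t_total = 2v₀/g (with unit conversion) = 0.1087 min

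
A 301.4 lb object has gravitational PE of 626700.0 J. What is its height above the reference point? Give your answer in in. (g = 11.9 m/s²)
PE = mgh → h = PE/(mg) = 6.267e+05 J / (136.7 kg × 11.9 m/s²) = 385.2 m = 15170.0 in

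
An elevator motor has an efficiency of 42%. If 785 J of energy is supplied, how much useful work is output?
W_out = η × W_in = 0.42 × 785 = 329.7 J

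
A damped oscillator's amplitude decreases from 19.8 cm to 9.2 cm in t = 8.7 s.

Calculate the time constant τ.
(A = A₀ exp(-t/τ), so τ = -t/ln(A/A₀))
A/A₀ = 9.2/19.8 = 0.4646; ln(A/A₀) = -0.7665
τ = −t/ln(A/A₀) = −8.7/-0.7665 = 11.35 s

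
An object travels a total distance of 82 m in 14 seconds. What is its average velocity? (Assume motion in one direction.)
v_avg = Δd / Δt = 82 / 14 = 5.86 m/s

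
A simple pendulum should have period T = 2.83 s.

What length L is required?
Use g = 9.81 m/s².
T = 2π√(L/g) → L = g(T/2π)² = 9.81×(2.83/2π)² = 1.99 m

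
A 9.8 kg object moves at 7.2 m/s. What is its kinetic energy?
KE = ½mv² = ½×9.8×7.2² = 254.016 J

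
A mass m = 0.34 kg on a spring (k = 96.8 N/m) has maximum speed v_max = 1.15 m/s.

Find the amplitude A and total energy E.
½mv²_max = ½kA² → A = v_max√(m/k) = 1.15×√(0.34/96.8) = 0.06816 m = 6.816 cm
E = ½mv²_max = ½×0.34×1.15² = 0.2248 J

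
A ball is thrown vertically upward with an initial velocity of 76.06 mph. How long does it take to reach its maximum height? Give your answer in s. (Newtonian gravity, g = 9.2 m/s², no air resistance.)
t_up = v₀/g (with unit conversion) = 3.696 s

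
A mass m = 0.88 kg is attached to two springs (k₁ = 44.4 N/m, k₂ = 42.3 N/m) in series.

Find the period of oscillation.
k_eq = k₁k₂/(k₁+k₂) = 21.66 N/m
T = 2π√(m/k_eq) = 2π√(0.88/21.66) = 1.266 s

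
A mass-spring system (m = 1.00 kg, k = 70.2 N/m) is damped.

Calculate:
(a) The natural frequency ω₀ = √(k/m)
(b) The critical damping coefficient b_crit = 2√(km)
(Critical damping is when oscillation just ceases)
ω₀ = √(k/m) = √(70.2/1.0) = 8.379 rad/s
b_crit = 2√(km) = 2√(70.2×1.0) = 16.76 kg/s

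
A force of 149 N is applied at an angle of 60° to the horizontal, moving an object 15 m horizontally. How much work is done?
W = Fd cosθ = 149×15×cos(60°) = 1117.5 J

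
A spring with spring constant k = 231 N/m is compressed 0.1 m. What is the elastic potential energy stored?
PE = ½kx² = ½×231×0.1² = 1.155 J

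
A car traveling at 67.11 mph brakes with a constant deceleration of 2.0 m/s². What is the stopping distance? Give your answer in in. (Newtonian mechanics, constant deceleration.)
d = v₀² / (2a) (with unit conversion) = 8859.0 in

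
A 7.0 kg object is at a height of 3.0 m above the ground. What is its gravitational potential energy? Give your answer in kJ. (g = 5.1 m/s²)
PE = mgh = 7 kg × 5.1 m/s² × 3 m = 107.1 J = 0.1071 kJ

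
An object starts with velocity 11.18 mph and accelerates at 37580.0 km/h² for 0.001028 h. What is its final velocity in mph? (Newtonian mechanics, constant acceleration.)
v = v₀ + at (with unit conversion) = 35.18 mph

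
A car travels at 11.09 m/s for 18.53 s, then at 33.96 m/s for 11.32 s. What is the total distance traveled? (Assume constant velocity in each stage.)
d₁ = v₁t₁ = 11.09 × 18.53 = 205.498 m
d₂ = v₂t₂ = 33.96 × 11.32 = 384.427 m
d_total = 205.498 + 384.427 = 589.92 m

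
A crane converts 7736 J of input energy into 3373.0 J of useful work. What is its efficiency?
η = W_out/W_in = 3373.0/7736 = 0.436 = 43.6%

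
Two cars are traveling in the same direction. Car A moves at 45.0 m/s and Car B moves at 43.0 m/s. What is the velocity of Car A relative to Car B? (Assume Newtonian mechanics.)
v_rel = v_A - v_B = 45.0 - 43.0 = 2.0 m/s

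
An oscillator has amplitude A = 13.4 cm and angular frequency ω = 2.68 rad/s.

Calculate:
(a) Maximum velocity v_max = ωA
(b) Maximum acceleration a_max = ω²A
v_max = ωA = 2.68×0.134 = 0.3591 m/s
a_max = ω²A = 2.68²×0.134 = 0.9624 m/s²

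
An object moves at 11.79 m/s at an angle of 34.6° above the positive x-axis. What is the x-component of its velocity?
vₓ = v cos(θ) = 11.79 × cos(34.6°) = 9.7 m/s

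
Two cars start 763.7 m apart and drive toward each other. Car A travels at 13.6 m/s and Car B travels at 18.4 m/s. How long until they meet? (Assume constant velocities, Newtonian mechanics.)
Combined speed: v_combined = 13.6 + 18.4 = 32 m/s
Time to meet: t = d/32 = 763.7/32 = 23.87 s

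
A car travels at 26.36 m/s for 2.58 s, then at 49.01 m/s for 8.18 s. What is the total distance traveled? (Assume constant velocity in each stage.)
d₁ = v₁t₁ = 26.36 × 2.58 = 68.0088 m
d₂ = v₂t₂ = 49.01 × 8.18 = 400.902 m
d_total = 68.0088 + 400.902 = 468.91 m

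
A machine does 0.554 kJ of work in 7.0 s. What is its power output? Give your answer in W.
P = W/t = 554 J / 7 s = 79.14 W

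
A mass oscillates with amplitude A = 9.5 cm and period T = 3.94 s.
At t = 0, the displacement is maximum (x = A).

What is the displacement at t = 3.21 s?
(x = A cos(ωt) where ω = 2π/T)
ω = 2π/T = 2π/3.94 = 1.595 rad/s
x = A cos(ωt) = 9.5×cos(1.595×3.21) = 3.758 cm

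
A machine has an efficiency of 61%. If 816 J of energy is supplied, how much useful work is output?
W_out = η × W_in = 0.61 × 816 = 497.76 J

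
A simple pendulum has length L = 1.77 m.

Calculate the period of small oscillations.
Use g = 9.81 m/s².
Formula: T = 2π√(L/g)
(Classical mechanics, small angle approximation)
T = 2π√(L/g) = 2π√(1.77/9.81) = 2.669 s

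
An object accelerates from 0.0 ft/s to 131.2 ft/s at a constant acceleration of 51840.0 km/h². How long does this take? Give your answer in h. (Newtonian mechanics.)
t = (v - v₀)/a (with unit conversion) = 0.002777 h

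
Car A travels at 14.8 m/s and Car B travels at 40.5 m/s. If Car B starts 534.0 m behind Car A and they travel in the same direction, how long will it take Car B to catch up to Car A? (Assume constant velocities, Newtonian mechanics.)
Relative speed: v_rel = 40.5 - 14.8 = 25.7 m/s
Time to catch: t = d₀/v_rel = 534.0/25.7 = 20.78 s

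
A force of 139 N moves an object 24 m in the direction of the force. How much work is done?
W = Fd = 139×24 = 3336.0 J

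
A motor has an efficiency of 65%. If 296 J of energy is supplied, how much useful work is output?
W_out = η × W_in = 0.65 × 296 = 192.4 J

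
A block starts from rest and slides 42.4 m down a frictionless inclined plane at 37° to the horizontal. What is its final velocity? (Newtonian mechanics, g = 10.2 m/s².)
a = g sin(θ) = 10.2 × sin(37°) = 6.14 m/s²
v = √(2ad) = √(2 × 6.14 × 42.4) = 22.82 m/s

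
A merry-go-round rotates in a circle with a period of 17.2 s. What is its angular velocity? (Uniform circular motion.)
ω = 2π/T = 2π/17.2 = 0.3653 rad/s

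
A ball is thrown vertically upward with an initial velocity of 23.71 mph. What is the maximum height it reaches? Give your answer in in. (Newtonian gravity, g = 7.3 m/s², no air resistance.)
h_max = v₀²/(2g) (with unit conversion) = 302.9 in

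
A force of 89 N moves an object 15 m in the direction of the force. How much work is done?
W = Fd = 89×15 = 1335.0 J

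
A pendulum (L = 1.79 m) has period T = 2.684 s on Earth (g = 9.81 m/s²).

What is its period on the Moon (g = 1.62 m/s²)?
T = 2π√(L/g), so T_moon/T_earth = √(g_earth/g_moon)
T_moon = 2π√(1.79/1.62) = 6.605 s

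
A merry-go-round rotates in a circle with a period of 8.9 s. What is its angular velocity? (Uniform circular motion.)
ω = 2π/T = 2π/8.9 = 0.706 rad/s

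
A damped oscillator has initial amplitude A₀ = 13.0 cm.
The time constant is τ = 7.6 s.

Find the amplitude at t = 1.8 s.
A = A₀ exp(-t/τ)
A = A₀ exp(−t/τ) = 13.0×exp(−1.8/7.6) = 10.26 cm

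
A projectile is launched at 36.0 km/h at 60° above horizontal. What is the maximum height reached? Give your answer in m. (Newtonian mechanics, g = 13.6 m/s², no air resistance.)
H = v₀²sin²(θ)/(2g) (with unit conversion) = 2.757 m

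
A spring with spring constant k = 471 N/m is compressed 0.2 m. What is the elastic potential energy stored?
PE = ½kx² = ½×471×0.2² = 9.42 J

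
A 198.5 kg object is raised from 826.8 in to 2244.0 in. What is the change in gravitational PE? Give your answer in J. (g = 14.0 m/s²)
ΔPE = mg(h₂ − h₁) = 198.5 kg × 14.0 m/s² × (57 − 21) m = 1e+05 J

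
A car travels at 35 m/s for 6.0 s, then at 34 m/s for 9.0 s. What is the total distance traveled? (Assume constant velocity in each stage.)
d₁ = v₁t₁ = 35 × 6.0 = 210 m
d₂ = v₂t₂ = 34 × 9.0 = 306 m
d_total = 210 + 306 = 516.0 m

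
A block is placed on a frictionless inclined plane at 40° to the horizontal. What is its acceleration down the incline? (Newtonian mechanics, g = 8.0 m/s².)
a = g sin(θ) = 8.0 × sin(40°) = 8.0 × 0.6428 = 5.14 m/s²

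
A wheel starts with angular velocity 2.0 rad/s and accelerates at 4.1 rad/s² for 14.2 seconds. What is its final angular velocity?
ω = ω₀ + αt = 2.0 + 4.1 × 14.2 = 60.22 rad/s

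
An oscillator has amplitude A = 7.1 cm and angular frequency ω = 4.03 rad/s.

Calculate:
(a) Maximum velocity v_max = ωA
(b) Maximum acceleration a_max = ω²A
v_max = ωA = 4.03×0.071 = 0.2861 m/s
a_max = ω²A = 4.03²×0.071 = 1.153 m/s²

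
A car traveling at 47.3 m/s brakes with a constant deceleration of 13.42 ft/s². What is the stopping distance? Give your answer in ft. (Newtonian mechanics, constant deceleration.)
d = v₀² / (2a) (with unit conversion) = 897.2 ft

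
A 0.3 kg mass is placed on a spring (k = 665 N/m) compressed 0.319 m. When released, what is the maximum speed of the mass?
½kx² = ½mv² → v = x√(k/m) = 0.319×√(665/0.3) = 15.02 m/s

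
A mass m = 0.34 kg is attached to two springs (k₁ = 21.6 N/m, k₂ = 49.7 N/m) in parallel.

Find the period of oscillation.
k_eq = k₁+k₂ = 71.3 N/m
T = 2π√(m/k_eq) = 2π√(0.34/71.3) = 0.4339 s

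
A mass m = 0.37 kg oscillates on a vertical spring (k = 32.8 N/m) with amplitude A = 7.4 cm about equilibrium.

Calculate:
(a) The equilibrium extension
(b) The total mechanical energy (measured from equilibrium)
x_eq = mg/k = 0.37×9.81/32.8 = 0.1107 m = 11.07 cm
E = ½kA² = ½×32.8×(0.074)² = 0.08981 J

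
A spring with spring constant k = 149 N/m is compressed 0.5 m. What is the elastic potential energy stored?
PE = ½kx² = ½×149×0.5² = 18.62 J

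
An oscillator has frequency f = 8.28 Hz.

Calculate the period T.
T = 1/f = 1/8.28 = 0.1208 s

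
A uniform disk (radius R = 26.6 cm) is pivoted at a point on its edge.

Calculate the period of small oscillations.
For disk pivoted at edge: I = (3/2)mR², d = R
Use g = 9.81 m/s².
I/m = (3/2)R² = 0.1061 m²; d = R = 0.266 m
T = 2π√((3/2)R²/(gR)) = 2π√(3R/(2g)) = 1.267 s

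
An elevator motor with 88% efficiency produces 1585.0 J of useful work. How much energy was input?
W_in = W_out/η = 1585.0/0.88 = 1801.1 J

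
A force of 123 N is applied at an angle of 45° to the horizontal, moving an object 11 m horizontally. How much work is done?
W = Fd cosθ = 123×11×cos(45°) = 956.72 J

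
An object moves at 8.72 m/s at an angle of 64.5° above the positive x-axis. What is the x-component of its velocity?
vₓ = v cos(θ) = 8.72 × cos(64.5°) = 3.75 m/s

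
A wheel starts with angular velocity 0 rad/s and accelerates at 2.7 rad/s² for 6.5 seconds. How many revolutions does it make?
θ = ω₀t + ½αt² = 0×6.5 + ½×2.7×6.5² = 57.04 rad
Revolutions = θ/(2π) = 57.04/(2π) = 9.08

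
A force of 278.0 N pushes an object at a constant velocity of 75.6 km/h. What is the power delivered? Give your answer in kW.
P = Fv = 278 N × 21 m/s = 5838 W = 5.838 kW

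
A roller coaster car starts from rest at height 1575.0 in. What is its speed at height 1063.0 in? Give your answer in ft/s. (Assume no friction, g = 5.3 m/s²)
mgh₁ = ½mv₂² + mgh₂ → v₂ = √(2g(h₁−h₂)) = √(2×5.3×(40−27)) = 11.74 m/s = 38.52 ft/s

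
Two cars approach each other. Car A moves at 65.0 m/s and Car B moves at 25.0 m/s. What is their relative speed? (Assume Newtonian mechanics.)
v_rel = v_A + v_B = 65.0 + 25.0 = 90.0 m/s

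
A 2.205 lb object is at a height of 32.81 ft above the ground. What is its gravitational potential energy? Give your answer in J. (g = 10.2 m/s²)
PE = mgh = 1 kg × 10.2 m/s² × 10 m = 102 J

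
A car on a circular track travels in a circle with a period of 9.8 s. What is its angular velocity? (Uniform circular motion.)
ω = 2π/T = 2π/9.8 = 0.6411 rad/s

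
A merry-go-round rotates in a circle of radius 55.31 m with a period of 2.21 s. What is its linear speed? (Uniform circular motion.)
v = 2πr/T = 2π×55.31/2.21 = 157.25 m/s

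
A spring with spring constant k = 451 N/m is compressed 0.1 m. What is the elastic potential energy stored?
PE = ½kx² = ½×451×0.1² = 2.255 J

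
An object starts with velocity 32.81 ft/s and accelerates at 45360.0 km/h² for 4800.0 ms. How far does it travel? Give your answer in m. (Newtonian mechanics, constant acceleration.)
d = v₀t + ½at² (with unit conversion) = 88.32 m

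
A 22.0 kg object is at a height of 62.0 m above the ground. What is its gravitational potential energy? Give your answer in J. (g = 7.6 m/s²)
PE = mgh = 22 kg × 7.6 m/s² × 62 m = 1.037e+04 J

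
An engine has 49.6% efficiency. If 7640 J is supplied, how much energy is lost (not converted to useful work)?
W_out = η × W_in = 0.496×7640 = 3789.4 J
W_lost = W_in − W_out = 7640 − 3789.4 = 3850.6 J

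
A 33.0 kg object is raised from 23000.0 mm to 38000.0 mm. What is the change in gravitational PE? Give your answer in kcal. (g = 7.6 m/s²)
ΔPE = mg(h₂ − h₁) = 33 kg × 7.6 m/s² × (38 − 23) m = 3762 J = 0.8991 kcal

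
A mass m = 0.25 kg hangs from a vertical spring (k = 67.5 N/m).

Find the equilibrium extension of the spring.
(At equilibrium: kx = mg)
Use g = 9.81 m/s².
x_eq = mg/k = 0.25×9.81/67.5 = 0.03633 m = 3.633 cm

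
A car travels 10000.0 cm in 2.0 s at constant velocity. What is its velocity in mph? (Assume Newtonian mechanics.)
v = d/t (with unit conversion) = 111.8 mph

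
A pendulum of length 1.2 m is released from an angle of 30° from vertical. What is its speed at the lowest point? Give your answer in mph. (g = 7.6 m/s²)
h = L(1 − cosθ) = 1.2×(1 − cos30°) = 0.1608 m
v = √(2gh) = √(2×7.6×0.1608) = 1.563 m/s = 3.497 mph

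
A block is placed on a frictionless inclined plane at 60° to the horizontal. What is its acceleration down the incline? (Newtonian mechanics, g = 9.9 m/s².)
a = g sin(θ) = 9.9 × sin(60°) = 9.9 × 0.866 = 8.57 m/s²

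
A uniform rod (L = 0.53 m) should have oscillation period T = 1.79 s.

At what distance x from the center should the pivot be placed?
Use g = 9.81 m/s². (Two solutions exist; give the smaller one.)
T = 2π√((L²/12 + x²)/(gx)). Let c = T²g/(4π²) = 0.7962.
x² − cx + L²/12 = 0 → x = (c − √(c² − L²/3))/2 = 0.03057 m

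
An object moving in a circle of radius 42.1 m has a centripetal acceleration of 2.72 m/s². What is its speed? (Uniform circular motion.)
v = √(a_c × r) = √(2.72 × 42.1) = 10.7 m/s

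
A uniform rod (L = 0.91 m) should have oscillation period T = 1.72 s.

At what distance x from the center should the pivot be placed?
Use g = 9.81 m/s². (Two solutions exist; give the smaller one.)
T = 2π√((L²/12 + x²)/(gx)). Let c = T²g/(4π²) = 0.7351.
x² − cx + L²/12 = 0 → x = (c − √(c² − L²/3))/2 = 0.1105 m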